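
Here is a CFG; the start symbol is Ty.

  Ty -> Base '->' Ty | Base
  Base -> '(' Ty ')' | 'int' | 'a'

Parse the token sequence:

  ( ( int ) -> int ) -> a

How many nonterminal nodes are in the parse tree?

10

[Ty [Base ( [Ty [Base ( [Ty [Base int]] )] -> [Ty [Base int]]] )] -> [Ty [Base a]]]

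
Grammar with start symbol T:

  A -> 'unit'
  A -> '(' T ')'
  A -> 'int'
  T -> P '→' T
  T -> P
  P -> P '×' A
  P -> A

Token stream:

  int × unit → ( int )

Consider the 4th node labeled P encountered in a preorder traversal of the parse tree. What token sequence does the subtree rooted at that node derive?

int

[T [P [P [A int]] × [A unit]] → [T [P [A ( [T [P [A int]]] )]]]]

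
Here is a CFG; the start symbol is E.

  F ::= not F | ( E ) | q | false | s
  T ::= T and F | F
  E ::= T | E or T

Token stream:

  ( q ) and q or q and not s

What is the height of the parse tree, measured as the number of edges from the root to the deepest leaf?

8

[E [E [T [T [F ( [E [T [F q]]] )]] and [F q]]] or [T [T [F q]] and [F not [F s]]]]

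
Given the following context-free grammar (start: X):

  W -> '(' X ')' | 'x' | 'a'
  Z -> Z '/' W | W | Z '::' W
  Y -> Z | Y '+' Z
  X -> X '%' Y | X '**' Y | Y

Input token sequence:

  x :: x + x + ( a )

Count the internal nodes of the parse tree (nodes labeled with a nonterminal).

[X [Y [Y [Y [Z [Z [W x]] :: [W x]]] + [Z [W x]]] + [Z [W ( [X [Y [Z [W a]]]] )]]]]

16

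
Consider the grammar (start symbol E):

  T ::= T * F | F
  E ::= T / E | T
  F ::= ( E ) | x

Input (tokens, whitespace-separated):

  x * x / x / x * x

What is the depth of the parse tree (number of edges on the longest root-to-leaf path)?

[E [T [T [F x]] * [F x]] / [E [T [F x]] / [E [T [T [F x]] * [F x]]]]]

6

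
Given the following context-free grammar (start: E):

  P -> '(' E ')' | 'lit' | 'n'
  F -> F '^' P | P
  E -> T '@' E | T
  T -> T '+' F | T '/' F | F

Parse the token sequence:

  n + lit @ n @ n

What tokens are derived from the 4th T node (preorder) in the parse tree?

[E [T [T [F [P n]]] + [F [P lit]]] @ [E [T [F [P n]]] @ [E [T [F [P n]]]]]]

n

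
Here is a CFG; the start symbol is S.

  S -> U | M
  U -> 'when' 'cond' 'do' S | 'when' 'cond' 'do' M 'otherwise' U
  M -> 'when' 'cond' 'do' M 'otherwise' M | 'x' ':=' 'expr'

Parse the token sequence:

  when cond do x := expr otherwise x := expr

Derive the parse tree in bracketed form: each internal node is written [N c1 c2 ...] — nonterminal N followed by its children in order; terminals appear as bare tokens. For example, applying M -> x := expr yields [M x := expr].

S
M
when cond do M otherwise M
when cond do x := expr otherwise M
when cond do x := expr otherwise x := expr

[S [M when cond do [M x := expr] otherwise [M x := expr]]]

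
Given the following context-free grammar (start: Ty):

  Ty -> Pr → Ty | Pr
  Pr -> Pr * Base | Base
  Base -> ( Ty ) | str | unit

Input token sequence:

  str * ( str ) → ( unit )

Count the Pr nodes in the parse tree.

5

[Ty [Pr [Pr [Base str]] * [Base ( [Ty [Pr [Base str]]] )]] → [Ty [Pr [Base ( [Ty [Pr [Base unit]]] )]]]]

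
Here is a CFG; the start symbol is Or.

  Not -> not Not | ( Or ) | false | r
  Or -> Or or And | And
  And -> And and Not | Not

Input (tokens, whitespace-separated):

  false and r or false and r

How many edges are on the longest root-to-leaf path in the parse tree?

5

[Or [Or [And [And [Not false]] and [Not r]]] or [And [And [Not false]] and [Not r]]]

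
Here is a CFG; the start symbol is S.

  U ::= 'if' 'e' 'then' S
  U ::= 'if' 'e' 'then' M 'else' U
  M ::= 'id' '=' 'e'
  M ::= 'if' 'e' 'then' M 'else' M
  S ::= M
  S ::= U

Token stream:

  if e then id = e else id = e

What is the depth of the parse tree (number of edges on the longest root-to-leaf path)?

[S [M if e then [M id = e] else [M id = e]]]

3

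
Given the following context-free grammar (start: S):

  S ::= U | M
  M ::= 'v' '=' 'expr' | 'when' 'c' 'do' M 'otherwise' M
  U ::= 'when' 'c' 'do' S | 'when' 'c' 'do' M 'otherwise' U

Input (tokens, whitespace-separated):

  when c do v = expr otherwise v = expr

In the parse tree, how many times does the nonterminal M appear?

[S [M when c do [M v = expr] otherwise [M v = expr]]]

3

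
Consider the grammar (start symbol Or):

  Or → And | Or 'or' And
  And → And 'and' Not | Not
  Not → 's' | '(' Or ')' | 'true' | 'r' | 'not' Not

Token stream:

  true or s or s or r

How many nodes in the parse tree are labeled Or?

[Or [Or [Or [Or [And [Not true]]] or [And [Not s]]] or [And [Not s]]] or [And [Not r]]]

4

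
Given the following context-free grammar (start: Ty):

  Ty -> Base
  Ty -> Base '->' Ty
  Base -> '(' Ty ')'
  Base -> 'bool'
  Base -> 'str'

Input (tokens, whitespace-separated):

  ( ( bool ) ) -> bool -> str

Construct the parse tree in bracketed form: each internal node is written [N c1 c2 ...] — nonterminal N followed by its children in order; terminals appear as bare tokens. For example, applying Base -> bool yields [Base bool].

[Ty [Base ( [Ty [Base ( [Ty [Base bool]] )]] )] -> [Ty [Base bool] -> [Ty [Base str]]]]

Ty
Base -> Ty
( Ty ) -> Ty
( Base ) -> Ty
( ( Ty ) ) -> Ty
( ( Base ) ) -> Ty
( ( bool ) ) -> Ty
( ( bool ) ) -> Base -> Ty
( ( bool ) ) -> bool -> Ty
( ( bool ) ) -> bool -> Base
( ( bool ) ) -> bool -> str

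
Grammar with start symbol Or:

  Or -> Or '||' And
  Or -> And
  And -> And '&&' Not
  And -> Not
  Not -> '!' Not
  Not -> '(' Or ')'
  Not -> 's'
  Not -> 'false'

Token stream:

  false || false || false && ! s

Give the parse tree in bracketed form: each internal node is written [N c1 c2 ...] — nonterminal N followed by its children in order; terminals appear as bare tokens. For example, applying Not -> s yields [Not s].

[Or [Or [Or [And [Not false]]] || [And [Not false]]] || [And [And [Not false]] && [Not ! [Not s]]]]

Or
Or || And
Or || And || And
And || And || And
Not || And || And
false || And || And
false || Not || And
false || false || And
false || false || And && Not
false || false || Not && Not
false || false || false && Not
false || false || false && ! Not
false || false || false && ! s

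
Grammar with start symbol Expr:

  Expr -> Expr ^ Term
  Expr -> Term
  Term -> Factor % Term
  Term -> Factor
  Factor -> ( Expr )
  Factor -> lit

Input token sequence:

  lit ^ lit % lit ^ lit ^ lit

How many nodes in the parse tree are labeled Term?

5

[Expr [Expr [Expr [Expr [Term [Factor lit]]] ^ [Term [Factor lit] % [Term [Factor lit]]]] ^ [Term [Factor lit]]] ^ [Term [Factor lit]]]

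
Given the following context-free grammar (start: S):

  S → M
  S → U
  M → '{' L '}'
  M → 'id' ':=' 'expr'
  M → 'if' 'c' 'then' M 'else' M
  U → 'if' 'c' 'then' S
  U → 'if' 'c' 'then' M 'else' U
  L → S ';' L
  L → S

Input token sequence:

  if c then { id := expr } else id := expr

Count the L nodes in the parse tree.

1

[S [M if c then [M { [L [S [M id := expr]]] }] else [M id := expr]]]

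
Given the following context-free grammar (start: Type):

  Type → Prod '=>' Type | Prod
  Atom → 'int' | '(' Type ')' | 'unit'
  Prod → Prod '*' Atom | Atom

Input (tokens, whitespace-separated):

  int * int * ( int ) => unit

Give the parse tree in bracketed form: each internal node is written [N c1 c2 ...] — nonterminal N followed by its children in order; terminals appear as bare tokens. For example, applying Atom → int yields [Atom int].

Type
Prod => Type
Prod * Atom => Type
Prod * Atom * Atom => Type
Atom * Atom * Atom => Type
int * Atom * Atom => Type
int * int * Atom => Type
int * int * ( Type ) => Type
int * int * ( Prod ) => Type
int * int * ( Atom ) => Type
int * int * ( int ) => Type
int * int * ( int ) => Prod
int * int * ( int ) => Atom
int * int * ( int ) => unit

[Type [Prod [Prod [Prod [Atom int]] * [Atom int]] * [Atom ( [Type [Prod [Atom int]]] )]] => [Type [Prod [Atom unit]]]]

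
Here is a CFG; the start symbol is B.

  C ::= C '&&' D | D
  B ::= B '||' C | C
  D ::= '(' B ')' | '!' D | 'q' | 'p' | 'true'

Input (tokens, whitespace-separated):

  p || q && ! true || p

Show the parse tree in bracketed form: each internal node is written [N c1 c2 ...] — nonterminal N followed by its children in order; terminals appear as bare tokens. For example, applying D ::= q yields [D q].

B
B || C
B || C || C
C || C || C
D || C || C
p || C || C
p || C && D || C
p || D && D || C
p || q && D || C
p || q && ! D || C
p || q && ! true || C
p || q && ! true || D
p || q && ! true || p

[B [B [B [C [D p]]] || [C [C [D q]] && [D ! [D true]]]] || [C [D p]]]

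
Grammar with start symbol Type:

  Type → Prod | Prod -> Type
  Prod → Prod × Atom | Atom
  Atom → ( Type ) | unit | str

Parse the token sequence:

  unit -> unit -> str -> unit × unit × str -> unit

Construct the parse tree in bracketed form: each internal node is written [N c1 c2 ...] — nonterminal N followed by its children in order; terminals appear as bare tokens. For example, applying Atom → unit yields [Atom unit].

Type
Prod -> Type
Atom -> Type
unit -> Type
unit -> Prod -> Type
unit -> Atom -> Type
unit -> unit -> Type
unit -> unit -> Prod -> Type
unit -> unit -> Atom -> Type
unit -> unit -> str -> Type
unit -> unit -> str -> Prod -> Type
unit -> unit -> str -> Prod × Atom -> Type
unit -> unit -> str -> Prod × Atom × Atom -> Type
unit -> unit -> str -> Atom × Atom × Atom -> Type
unit -> unit -> str -> unit × Atom × Atom -> Type
unit -> unit -> str -> unit × unit × Atom -> Type
unit -> unit -> str -> unit × unit × str -> Type
unit -> unit -> str -> unit × unit × str -> Prod
unit -> unit -> str -> unit × unit × str -> Atom
unit -> unit -> str -> unit × unit × str -> unit

[Type [Prod [Atom unit]] -> [Type [Prod [Atom unit]] -> [Type [Prod [Atom str]] -> [Type [Prod [Prod [Prod [Atom unit]] × [Atom unit]] × [Atom str]] -> [Type [Prod [Atom unit]]]]]]]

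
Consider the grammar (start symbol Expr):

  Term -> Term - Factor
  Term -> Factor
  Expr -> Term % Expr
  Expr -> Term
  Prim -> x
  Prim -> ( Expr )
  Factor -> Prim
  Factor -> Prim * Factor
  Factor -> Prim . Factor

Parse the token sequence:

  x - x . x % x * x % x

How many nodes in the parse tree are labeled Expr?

[Expr [Term [Term [Factor [Prim x]]] - [Factor [Prim x] . [Factor [Prim x]]]] % [Expr [Term [Factor [Prim x] * [Factor [Prim x]]]] % [Expr [Term [Factor [Prim x]]]]]]

3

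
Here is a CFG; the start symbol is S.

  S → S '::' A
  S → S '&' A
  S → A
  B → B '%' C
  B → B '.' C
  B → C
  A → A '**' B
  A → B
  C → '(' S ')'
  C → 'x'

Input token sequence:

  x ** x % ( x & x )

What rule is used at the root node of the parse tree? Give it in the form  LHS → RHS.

[S [A [A [B [C x]]] ** [B [B [C x]] % [C ( [S [S [A [B [C x]]]] & [A [B [C x]]]] )]]]]

S → A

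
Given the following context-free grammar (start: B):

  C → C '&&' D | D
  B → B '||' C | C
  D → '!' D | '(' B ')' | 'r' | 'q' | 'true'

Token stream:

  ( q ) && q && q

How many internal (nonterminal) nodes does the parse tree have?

10

[B [C [C [C [D ( [B [C [D q]]] )]] && [D q]] && [D q]]]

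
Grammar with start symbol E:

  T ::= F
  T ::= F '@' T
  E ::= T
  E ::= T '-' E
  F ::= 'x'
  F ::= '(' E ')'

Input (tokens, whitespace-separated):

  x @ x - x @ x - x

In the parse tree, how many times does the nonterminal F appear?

5

[E [T [F x] @ [T [F x]]] - [E [T [F x] @ [T [F x]]] - [E [T [F x]]]]]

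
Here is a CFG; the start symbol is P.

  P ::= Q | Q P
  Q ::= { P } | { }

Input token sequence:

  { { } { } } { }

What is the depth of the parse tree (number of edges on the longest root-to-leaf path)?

5

[P [Q { [P [Q { }] [P [Q { }]]] }] [P [Q { }]]]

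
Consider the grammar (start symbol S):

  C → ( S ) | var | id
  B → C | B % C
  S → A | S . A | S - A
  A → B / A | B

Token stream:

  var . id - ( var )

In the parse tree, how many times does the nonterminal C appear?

[S [S [S [A [B [C var]]]] . [A [B [C id]]]] - [A [B [C ( [S [A [B [C var]]]] )]]]]

4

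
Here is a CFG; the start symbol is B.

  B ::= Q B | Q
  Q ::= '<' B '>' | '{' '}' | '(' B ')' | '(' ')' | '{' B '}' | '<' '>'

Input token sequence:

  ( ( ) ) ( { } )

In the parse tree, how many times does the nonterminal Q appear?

4

[B [Q ( [B [Q ( )]] )] [B [Q ( [B [Q { }]] )]]]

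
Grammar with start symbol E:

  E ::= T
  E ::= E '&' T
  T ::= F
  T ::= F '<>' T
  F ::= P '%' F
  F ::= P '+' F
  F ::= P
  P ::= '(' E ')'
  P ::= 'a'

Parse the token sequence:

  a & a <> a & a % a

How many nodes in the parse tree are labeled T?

4

[E [E [E [T [F [P a]]]] & [T [F [P a]] <> [T [F [P a]]]]] & [T [F [P a] % [F [P a]]]]]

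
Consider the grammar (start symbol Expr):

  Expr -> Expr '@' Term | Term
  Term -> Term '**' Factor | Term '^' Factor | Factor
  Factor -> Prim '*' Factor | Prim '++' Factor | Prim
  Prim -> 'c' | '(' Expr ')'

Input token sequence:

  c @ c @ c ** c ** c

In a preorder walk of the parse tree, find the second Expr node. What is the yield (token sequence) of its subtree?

c @ c

[Expr [Expr [Expr [Term [Factor [Prim c]]]] @ [Term [Factor [Prim c]]]] @ [Term [Term [Term [Factor [Prim c]]] ** [Factor [Prim c]]] ** [Factor [Prim c]]]]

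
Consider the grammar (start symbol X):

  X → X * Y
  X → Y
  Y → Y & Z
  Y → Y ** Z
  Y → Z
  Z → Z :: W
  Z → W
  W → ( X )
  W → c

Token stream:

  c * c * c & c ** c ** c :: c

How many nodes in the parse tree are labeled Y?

6

[X [X [X [Y [Z [W c]]]] * [Y [Z [W c]]]] * [Y [Y [Y [Y [Z [W c]]] & [Z [W c]]] ** [Z [W c]]] ** [Z [Z [W c]] :: [W c]]]]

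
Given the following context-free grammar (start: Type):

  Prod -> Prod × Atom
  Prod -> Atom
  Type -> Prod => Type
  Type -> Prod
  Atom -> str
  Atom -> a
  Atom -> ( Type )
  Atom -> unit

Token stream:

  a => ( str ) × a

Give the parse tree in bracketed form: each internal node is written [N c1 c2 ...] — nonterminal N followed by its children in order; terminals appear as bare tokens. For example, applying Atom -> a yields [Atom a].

Type
Prod => Type
Atom => Type
a => Type
a => Prod
a => Prod × Atom
a => Atom × Atom
a => ( Type ) × Atom
a => ( Prod ) × Atom
a => ( Atom ) × Atom
a => ( str ) × Atom
a => ( str ) × a

[Type [Prod [Atom a]] => [Type [Prod [Prod [Atom ( [Type [Prod [Atom str]]] )]] × [Atom a]]]]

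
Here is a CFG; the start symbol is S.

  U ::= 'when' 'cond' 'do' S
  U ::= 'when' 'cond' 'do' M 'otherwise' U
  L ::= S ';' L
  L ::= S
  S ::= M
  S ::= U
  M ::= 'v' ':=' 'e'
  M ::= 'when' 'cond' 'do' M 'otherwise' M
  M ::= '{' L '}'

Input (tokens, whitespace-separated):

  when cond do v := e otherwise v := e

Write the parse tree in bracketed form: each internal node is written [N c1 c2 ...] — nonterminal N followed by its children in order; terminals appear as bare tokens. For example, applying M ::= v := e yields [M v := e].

S
M
when cond do M otherwise M
when cond do v := e otherwise M
when cond do v := e otherwise v := e

[S [M when cond do [M v := e] otherwise [M v := e]]]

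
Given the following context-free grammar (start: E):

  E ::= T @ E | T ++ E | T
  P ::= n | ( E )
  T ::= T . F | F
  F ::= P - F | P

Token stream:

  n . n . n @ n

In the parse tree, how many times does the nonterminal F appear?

[E [T [T [T [F [P n]]] . [F [P n]]] . [F [P n]]] @ [E [T [F [P n]]]]]

4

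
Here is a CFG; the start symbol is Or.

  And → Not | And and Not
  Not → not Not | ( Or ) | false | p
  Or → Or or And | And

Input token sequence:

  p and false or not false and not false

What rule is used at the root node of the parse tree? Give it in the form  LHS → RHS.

Or → Or or And

[Or [Or [And [And [Not p]] and [Not false]]] or [And [And [Not not [Not false]]] and [Not not [Not false]]]]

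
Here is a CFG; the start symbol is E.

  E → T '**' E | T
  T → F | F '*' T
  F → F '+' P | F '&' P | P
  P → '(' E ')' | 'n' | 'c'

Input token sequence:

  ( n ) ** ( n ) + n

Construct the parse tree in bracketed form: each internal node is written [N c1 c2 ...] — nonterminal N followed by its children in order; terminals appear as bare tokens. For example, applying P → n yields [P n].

E
T ** E
F ** E
P ** E
( E ) ** E
( T ) ** E
( F ) ** E
( P ) ** E
( n ) ** E
( n ) ** T
( n ) ** F
( n ) ** F + P
( n ) ** P + P
( n ) ** ( E ) + P
( n ) ** ( T ) + P
( n ) ** ( F ) + P
( n ) ** ( P ) + P
( n ) ** ( n ) + P
( n ) ** ( n ) + n

[E [T [F [P ( [E [T [F [P n]]]] )]]] ** [E [T [F [F [P ( [E [T [F [P n]]]] )]] + [P n]]]]]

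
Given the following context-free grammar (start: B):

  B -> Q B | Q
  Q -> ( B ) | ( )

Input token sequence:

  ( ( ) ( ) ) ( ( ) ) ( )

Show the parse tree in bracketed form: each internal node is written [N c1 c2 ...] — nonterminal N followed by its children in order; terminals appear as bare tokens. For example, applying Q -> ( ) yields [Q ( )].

B
Q B
( B ) B
( Q B ) B
( ( ) B ) B
( ( ) Q ) B
( ( ) ( ) ) B
( ( ) ( ) ) Q B
( ( ) ( ) ) ( B ) B
( ( ) ( ) ) ( Q ) B
( ( ) ( ) ) ( ( ) ) B
( ( ) ( ) ) ( ( ) ) Q
( ( ) ( ) ) ( ( ) ) ( )

[B [Q ( [B [Q ( )] [B [Q ( )]]] )] [B [Q ( [B [Q ( )]] )] [B [Q ( )]]]]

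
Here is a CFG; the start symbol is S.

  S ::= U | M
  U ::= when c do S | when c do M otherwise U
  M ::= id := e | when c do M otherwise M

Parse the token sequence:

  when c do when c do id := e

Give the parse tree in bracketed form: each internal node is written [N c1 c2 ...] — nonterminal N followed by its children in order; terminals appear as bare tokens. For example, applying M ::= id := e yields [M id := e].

S
U
when c do S
when c do U
when c do when c do S
when c do when c do M
when c do when c do id := e

[S [U when c do [S [U when c do [S [M id := e]]]]]]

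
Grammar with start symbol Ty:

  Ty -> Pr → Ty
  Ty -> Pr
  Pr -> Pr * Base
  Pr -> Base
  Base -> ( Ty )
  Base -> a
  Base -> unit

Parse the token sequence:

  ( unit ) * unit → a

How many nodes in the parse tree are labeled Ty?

[Ty [Pr [Pr [Base ( [Ty [Pr [Base unit]]] )]] * [Base unit]] → [Ty [Pr [Base a]]]]

3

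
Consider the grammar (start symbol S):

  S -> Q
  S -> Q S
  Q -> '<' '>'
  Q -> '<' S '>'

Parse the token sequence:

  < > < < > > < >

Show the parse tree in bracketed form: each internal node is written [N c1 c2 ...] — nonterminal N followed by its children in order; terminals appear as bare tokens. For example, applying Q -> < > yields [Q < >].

[S [Q < >] [S [Q < [S [Q < >]] >] [S [Q < >]]]]

S
Q S
< > S
< > Q S
< > < S > S
< > < Q > S
< > < < > > S
< > < < > > Q
< > < < > > < >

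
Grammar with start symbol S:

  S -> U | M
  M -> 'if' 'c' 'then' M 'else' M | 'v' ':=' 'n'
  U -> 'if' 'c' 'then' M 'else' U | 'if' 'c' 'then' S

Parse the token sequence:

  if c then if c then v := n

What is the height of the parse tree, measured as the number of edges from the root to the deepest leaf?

[S [U if c then [S [U if c then [S [M v := n]]]]]]

6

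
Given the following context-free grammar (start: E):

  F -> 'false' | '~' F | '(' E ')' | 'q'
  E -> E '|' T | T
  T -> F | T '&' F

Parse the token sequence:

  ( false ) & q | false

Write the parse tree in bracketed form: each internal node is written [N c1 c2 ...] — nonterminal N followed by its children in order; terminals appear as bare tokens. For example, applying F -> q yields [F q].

E
E | T
T | T
T & F | T
F & F | T
( E ) & F | T
( T ) & F | T
( F ) & F | T
( false ) & F | T
( false ) & q | T
( false ) & q | F
( false ) & q | false

[E [E [T [T [F ( [E [T [F false]]] )]] & [F q]]] | [T [F false]]]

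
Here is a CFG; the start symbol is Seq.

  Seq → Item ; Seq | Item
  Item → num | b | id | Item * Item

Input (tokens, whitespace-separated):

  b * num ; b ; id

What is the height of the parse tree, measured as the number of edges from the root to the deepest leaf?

4

[Seq [Item [Item b] * [Item num]] ; [Seq [Item b] ; [Seq [Item id]]]]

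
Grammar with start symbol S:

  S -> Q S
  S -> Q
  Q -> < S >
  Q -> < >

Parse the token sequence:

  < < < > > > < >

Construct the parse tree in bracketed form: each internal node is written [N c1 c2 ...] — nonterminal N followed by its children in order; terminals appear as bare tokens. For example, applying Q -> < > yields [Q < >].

S
Q S
< S > S
< Q > S
< < S > > S
< < Q > > S
< < < > > > S
< < < > > > Q
< < < > > > < >

[S [Q < [S [Q < [S [Q < >]] >]] >] [S [Q < >]]]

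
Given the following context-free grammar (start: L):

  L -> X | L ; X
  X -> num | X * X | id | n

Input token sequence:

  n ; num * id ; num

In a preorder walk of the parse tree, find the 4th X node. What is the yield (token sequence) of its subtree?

[L [L [L [X n]] ; [X [X num] * [X id]]] ; [X num]]

id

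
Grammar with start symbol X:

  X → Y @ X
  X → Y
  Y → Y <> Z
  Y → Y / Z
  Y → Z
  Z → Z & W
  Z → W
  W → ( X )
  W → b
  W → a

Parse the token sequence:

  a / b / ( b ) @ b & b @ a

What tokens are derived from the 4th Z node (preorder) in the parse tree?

b

[X [Y [Y [Y [Z [W a]]] / [Z [W b]]] / [Z [W ( [X [Y [Z [W b]]]] )]]] @ [X [Y [Z [Z [W b]] & [W b]]] @ [X [Y [Z [W a]]]]]]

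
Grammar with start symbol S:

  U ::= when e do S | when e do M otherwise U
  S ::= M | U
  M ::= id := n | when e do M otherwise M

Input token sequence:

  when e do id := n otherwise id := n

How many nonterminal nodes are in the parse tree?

[S [M when e do [M id := n] otherwise [M id := n]]]

4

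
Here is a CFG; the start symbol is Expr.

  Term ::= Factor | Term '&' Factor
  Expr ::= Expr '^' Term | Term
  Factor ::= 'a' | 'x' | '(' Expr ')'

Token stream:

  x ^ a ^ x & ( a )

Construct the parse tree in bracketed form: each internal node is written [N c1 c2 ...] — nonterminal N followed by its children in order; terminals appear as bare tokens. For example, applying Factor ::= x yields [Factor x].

[Expr [Expr [Expr [Term [Factor x]]] ^ [Term [Factor a]]] ^ [Term [Term [Factor x]] & [Factor ( [Expr [Term [Factor a]]] )]]]

Expr
Expr ^ Term
Expr ^ Term ^ Term
Term ^ Term ^ Term
Factor ^ Term ^ Term
x ^ Term ^ Term
x ^ Factor ^ Term
x ^ a ^ Term
x ^ a ^ Term & Factor
x ^ a ^ Factor & Factor
x ^ a ^ x & Factor
x ^ a ^ x & ( Expr )
x ^ a ^ x & ( Term )
x ^ a ^ x & ( Factor )
x ^ a ^ x & ( a )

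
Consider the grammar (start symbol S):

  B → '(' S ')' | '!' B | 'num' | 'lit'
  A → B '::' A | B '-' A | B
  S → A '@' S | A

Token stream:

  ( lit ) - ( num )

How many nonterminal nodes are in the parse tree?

[S [A [B ( [S [A [B lit]]] )] - [A [B ( [S [A [B num]]] )]]]]

11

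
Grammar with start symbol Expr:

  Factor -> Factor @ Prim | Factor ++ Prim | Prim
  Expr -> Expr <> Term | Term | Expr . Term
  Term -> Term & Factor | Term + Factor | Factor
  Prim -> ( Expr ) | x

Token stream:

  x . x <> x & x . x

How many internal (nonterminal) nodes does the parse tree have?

[Expr [Expr [Expr [Expr [Term [Factor [Prim x]]]] . [Term [Factor [Prim x]]]] <> [Term [Term [Factor [Prim x]]] & [Factor [Prim x]]]] . [Term [Factor [Prim x]]]]

19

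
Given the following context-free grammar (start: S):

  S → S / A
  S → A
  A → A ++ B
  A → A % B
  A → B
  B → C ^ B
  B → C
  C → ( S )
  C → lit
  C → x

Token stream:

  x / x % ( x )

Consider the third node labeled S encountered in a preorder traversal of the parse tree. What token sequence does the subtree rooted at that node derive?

x

[S [S [A [B [C x]]]] / [A [A [B [C x]]] % [B [C ( [S [A [B [C x]]]] )]]]]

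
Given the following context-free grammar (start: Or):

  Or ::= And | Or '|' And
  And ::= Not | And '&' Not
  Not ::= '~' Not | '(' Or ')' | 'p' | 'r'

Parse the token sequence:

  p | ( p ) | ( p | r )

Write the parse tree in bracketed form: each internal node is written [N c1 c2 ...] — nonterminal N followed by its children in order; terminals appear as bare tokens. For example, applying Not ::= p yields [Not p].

[Or [Or [Or [And [Not p]]] | [And [Not ( [Or [And [Not p]]] )]]] | [And [Not ( [Or [Or [And [Not p]]] | [And [Not r]]] )]]]

Or
Or | And
Or | And | And
And | And | And
Not | And | And
p | And | And
p | Not | And
p | ( Or ) | And
p | ( And ) | And
p | ( Not ) | And
p | ( p ) | And
p | ( p ) | Not
p | ( p ) | ( Or )
p | ( p ) | ( Or | And )
p | ( p ) | ( And | And )
p | ( p ) | ( Not | And )
p | ( p ) | ( p | And )
p | ( p ) | ( p | Not )
p | ( p ) | ( p | r )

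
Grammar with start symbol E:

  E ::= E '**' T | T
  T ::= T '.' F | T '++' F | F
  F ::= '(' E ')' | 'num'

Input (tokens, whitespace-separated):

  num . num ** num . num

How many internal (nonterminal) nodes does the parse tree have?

10

[E [E [T [T [F num]] . [F num]]] ** [T [T [F num]] . [F num]]]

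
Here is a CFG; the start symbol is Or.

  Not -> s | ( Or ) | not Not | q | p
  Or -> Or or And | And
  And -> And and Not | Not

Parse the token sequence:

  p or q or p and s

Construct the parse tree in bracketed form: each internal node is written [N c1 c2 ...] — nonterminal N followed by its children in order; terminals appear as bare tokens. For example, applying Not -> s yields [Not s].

Or
Or or And
Or or And or And
And or And or And
Not or And or And
p or And or And
p or Not or And
p or q or And
p or q or And and Not
p or q or Not and Not
p or q or p and Not
p or q or p and s

[Or [Or [Or [And [Not p]]] or [And [Not q]]] or [And [And [Not p]] and [Not s]]]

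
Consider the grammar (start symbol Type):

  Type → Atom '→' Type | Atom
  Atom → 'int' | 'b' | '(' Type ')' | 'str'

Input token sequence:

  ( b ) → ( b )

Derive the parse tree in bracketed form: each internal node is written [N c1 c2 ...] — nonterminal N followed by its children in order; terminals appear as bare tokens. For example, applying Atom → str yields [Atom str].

Type
Atom → Type
( Type ) → Type
( Atom ) → Type
( b ) → Type
( b ) → Atom
( b ) → ( Type )
( b ) → ( Atom )
( b ) → ( b )

[Type [Atom ( [Type [Atom b]] )] → [Type [Atom ( [Type [Atom b]] )]]]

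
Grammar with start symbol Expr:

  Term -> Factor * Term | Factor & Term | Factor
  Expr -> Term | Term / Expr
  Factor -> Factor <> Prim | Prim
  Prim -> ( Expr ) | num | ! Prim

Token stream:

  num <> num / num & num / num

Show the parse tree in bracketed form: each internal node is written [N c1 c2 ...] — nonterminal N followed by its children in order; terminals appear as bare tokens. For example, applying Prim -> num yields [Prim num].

[Expr [Term [Factor [Factor [Prim num]] <> [Prim num]]] / [Expr [Term [Factor [Prim num]] & [Term [Factor [Prim num]]]] / [Expr [Term [Factor [Prim num]]]]]]

Expr
Term / Expr
Factor / Expr
Factor <> Prim / Expr
Prim <> Prim / Expr
num <> Prim / Expr
num <> num / Expr
num <> num / Term / Expr
num <> num / Factor & Term / Expr
num <> num / Prim & Term / Expr
num <> num / num & Term / Expr
num <> num / num & Factor / Expr
num <> num / num & Prim / Expr
num <> num / num & num / Expr
num <> num / num & num / Term
num <> num / num & num / Factor
num <> num / num & num / Prim
num <> num / num & num / num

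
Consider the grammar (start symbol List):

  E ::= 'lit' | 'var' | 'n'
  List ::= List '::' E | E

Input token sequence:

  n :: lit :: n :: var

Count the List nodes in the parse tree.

[List [List [List [List [E n]] :: [E lit]] :: [E n]] :: [E var]]

4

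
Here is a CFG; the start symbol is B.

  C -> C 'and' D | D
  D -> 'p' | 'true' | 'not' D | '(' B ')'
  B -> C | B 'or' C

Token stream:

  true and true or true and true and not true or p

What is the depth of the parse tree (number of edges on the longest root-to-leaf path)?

6

[B [B [B [C [C [D true]] and [D true]]] or [C [C [C [D true]] and [D true]] and [D not [D true]]]] or [C [D p]]]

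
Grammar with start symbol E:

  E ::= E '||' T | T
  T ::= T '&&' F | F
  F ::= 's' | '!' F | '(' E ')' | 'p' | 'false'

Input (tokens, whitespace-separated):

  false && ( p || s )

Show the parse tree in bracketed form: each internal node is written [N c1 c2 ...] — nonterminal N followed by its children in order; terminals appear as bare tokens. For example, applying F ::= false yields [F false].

[E [T [T [F false]] && [F ( [E [E [T [F p]]] || [T [F s]]] )]]]

E
T
T && F
F && F
false && F
false && ( E )
false && ( E || T )
false && ( T || T )
false && ( F || T )
false && ( p || T )
false && ( p || F )
false && ( p || s )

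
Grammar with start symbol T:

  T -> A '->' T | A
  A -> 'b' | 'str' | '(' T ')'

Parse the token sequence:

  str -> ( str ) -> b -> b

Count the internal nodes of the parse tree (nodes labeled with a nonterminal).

[T [A str] -> [T [A ( [T [A str]] )] -> [T [A b] -> [T [A b]]]]]

10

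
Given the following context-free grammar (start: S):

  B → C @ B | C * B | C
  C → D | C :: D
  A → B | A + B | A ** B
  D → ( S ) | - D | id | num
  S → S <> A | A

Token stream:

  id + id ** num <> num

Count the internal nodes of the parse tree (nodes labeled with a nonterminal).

18

[S [S [A [A [A [B [C [D id]]]] + [B [C [D id]]]] ** [B [C [D num]]]]] <> [A [B [C [D num]]]]]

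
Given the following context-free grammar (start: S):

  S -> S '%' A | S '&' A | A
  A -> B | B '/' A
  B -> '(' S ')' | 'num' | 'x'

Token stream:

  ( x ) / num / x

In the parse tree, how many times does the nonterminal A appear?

4

[S [A [B ( [S [A [B x]]] )] / [A [B num] / [A [B x]]]]]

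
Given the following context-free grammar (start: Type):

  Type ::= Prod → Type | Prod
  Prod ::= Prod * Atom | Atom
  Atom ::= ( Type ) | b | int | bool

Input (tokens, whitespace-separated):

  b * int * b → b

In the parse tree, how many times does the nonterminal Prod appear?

[Type [Prod [Prod [Prod [Atom b]] * [Atom int]] * [Atom b]] → [Type [Prod [Atom b]]]]

4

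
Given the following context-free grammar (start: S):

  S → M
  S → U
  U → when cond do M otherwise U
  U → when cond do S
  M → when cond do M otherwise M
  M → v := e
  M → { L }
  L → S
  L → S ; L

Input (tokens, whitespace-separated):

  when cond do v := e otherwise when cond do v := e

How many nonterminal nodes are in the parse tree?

6

[S [U when cond do [M v := e] otherwise [U when cond do [S [M v := e]]]]]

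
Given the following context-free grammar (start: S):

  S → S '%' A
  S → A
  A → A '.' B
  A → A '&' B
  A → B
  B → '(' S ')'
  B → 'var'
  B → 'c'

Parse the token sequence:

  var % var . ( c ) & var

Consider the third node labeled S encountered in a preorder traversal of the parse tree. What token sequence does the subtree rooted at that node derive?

c

[S [S [A [B var]]] % [A [A [A [B var]] . [B ( [S [A [B c]]] )]] & [B var]]]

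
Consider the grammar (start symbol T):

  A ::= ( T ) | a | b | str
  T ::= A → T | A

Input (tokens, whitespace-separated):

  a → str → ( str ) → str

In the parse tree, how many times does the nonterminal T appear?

[T [A a] → [T [A str] → [T [A ( [T [A str]] )] → [T [A str]]]]]

5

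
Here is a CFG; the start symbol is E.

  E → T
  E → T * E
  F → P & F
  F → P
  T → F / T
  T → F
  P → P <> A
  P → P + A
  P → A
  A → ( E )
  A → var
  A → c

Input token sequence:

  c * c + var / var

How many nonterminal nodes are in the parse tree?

[E [T [F [P [A c]]]] * [E [T [F [P [P [A c]] + [A var]]] / [T [F [P [A var]]]]]]]

16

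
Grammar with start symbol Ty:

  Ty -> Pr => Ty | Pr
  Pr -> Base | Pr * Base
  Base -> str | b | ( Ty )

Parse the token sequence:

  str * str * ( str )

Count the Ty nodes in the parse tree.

[Ty [Pr [Pr [Pr [Base str]] * [Base str]] * [Base ( [Ty [Pr [Base str]]] )]]]

2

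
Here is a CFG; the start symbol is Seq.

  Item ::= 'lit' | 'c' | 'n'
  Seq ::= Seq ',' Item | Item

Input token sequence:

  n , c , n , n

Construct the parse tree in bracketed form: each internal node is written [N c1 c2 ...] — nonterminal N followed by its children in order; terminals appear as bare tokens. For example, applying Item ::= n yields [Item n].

[Seq [Seq [Seq [Seq [Item n]] , [Item c]] , [Item n]] , [Item n]]

Seq
Seq , Item
Seq , Item , Item
Seq , Item , Item , Item
Item , Item , Item , Item
n , Item , Item , Item
n , c , Item , Item
n , c , n , Item
n , c , n , n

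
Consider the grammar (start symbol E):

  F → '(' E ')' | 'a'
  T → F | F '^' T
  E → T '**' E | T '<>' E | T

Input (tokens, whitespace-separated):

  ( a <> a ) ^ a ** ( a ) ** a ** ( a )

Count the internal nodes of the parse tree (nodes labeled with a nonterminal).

26

[E [T [F ( [E [T [F a]] <> [E [T [F a]]]] )] ^ [T [F a]]] ** [E [T [F ( [E [T [F a]]] )]] ** [E [T [F a]] ** [E [T [F ( [E [T [F a]]] )]]]]]]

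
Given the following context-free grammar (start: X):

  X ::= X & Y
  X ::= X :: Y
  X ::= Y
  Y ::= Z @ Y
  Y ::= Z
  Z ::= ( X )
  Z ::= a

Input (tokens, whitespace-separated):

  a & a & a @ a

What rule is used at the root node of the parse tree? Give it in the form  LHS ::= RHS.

[X [X [X [Y [Z a]]] & [Y [Z a]]] & [Y [Z a] @ [Y [Z a]]]]

X ::= X & Y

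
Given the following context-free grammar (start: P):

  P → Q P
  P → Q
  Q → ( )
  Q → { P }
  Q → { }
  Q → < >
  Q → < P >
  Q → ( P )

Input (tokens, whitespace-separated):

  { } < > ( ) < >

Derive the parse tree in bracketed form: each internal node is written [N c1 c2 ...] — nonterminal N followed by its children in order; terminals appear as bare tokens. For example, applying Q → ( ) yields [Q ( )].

P
Q P
{ } P
{ } Q P
{ } < > P
{ } < > Q P
{ } < > ( ) P
{ } < > ( ) Q
{ } < > ( ) < >

[P [Q { }] [P [Q < >] [P [Q ( )] [P [Q < >]]]]]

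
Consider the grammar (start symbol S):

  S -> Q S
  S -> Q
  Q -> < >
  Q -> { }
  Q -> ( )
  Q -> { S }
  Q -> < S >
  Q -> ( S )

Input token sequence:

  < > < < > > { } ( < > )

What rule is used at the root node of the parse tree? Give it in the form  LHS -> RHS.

S -> Q S

[S [Q < >] [S [Q < [S [Q < >]] >] [S [Q { }] [S [Q ( [S [Q < >]] )]]]]]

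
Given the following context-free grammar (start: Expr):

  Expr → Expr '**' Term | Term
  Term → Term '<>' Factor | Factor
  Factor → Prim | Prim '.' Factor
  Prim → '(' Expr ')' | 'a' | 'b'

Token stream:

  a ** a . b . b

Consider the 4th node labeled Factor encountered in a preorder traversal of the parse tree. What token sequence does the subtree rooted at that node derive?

b

[Expr [Expr [Term [Factor [Prim a]]]] ** [Term [Factor [Prim a] . [Factor [Prim b] . [Factor [Prim b]]]]]]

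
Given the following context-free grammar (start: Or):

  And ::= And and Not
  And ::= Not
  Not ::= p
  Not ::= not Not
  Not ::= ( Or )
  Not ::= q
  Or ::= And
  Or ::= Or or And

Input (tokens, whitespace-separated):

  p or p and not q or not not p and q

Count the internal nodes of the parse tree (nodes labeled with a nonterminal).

[Or [Or [Or [And [Not p]]] or [And [And [Not p]] and [Not not [Not q]]]] or [And [And [Not not [Not not [Not p]]]] and [Not q]]]

16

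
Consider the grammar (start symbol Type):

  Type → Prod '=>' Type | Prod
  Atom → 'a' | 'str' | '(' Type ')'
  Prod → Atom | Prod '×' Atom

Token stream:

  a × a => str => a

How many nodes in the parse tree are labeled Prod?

[Type [Prod [Prod [Atom a]] × [Atom a]] => [Type [Prod [Atom str]] => [Type [Prod [Atom a]]]]]

4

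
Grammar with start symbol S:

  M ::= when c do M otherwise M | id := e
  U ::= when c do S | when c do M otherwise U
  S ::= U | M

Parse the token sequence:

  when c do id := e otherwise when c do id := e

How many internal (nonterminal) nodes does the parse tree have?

6

[S [U when c do [M id := e] otherwise [U when c do [S [M id := e]]]]]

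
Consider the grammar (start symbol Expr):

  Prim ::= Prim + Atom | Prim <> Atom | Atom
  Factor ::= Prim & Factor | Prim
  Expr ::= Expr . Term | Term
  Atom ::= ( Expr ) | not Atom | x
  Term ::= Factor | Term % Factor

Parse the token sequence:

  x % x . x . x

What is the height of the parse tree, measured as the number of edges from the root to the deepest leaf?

[Expr [Expr [Expr [Term [Term [Factor [Prim [Atom x]]]] % [Factor [Prim [Atom x]]]]] . [Term [Factor [Prim [Atom x]]]]] . [Term [Factor [Prim [Atom x]]]]]

8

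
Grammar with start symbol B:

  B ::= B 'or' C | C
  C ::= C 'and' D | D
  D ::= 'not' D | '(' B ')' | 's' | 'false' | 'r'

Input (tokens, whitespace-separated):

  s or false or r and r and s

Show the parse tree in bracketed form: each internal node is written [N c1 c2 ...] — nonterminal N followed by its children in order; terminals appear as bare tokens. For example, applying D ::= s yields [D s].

B
B or C
B or C or C
C or C or C
D or C or C
s or C or C
s or D or C
s or false or C
s or false or C and D
s or false or C and D and D
s or false or D and D and D
s or false or r and D and D
s or false or r and r and D
s or false or r and r and s

[B [B [B [C [D s]]] or [C [D false]]] or [C [C [C [D r]] and [D r]] and [D s]]]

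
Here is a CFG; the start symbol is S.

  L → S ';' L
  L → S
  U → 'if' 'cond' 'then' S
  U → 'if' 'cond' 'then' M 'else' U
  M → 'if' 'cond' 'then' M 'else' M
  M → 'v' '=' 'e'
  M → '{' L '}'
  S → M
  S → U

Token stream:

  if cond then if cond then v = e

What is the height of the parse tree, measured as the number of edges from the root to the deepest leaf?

6

[S [U if cond then [S [U if cond then [S [M v = e]]]]]]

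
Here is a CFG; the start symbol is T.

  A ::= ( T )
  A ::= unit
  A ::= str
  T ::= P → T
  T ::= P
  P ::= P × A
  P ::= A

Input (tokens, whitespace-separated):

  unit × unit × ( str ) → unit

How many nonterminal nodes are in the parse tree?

13

[T [P [P [P [A unit]] × [A unit]] × [A ( [T [P [A str]]] )]] → [T [P [A unit]]]]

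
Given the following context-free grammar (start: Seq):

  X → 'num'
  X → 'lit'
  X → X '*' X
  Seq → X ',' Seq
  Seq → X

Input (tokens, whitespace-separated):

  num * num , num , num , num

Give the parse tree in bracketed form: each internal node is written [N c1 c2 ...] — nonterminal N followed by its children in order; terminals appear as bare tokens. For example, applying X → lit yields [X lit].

[Seq [X [X num] * [X num]] , [Seq [X num] , [Seq [X num] , [Seq [X num]]]]]

Seq
X , Seq
X * X , Seq
num * X , Seq
num * num , Seq
num * num , X , Seq
num * num , num , Seq
num * num , num , X , Seq
num * num , num , num , Seq
num * num , num , num , X
num * num , num , num , num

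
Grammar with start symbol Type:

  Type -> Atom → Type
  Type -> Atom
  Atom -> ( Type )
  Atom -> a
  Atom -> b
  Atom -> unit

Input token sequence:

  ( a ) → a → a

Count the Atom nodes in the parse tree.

4

[Type [Atom ( [Type [Atom a]] )] → [Type [Atom a] → [Type [Atom a]]]]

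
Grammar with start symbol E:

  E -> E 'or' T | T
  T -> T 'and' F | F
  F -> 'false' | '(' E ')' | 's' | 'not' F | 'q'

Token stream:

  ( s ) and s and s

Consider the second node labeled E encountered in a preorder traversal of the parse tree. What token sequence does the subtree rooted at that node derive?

s

[E [T [T [T [F ( [E [T [F s]]] )]] and [F s]] and [F s]]]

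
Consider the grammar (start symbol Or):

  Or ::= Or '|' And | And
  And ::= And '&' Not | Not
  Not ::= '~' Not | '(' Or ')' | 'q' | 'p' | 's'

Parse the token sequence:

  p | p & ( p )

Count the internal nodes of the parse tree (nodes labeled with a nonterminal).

11

[Or [Or [And [Not p]]] | [And [And [Not p]] & [Not ( [Or [And [Not p]]] )]]]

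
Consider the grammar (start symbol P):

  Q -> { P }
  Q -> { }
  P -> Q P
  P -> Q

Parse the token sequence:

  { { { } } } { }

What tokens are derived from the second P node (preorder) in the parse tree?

[P [Q { [P [Q { [P [Q { }]] }]] }] [P [Q { }]]]

{ { } }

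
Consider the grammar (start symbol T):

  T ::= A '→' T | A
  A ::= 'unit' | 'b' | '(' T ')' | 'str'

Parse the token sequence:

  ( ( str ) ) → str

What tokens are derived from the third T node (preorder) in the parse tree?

str

[T [A ( [T [A ( [T [A str]] )]] )] → [T [A str]]]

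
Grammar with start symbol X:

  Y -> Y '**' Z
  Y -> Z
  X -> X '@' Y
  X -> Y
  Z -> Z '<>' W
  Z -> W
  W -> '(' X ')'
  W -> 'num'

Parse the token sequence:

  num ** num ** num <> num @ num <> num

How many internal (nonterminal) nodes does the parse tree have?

[X [X [Y [Y [Y [Z [W num]]] ** [Z [W num]]] ** [Z [Z [W num]] <> [W num]]]] @ [Y [Z [Z [W num]] <> [W num]]]]

18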